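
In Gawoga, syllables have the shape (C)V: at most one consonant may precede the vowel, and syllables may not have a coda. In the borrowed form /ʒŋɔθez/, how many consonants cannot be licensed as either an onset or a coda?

Under (C)V, the unsyllabifiable consonants are /ʒ/, /z/ (no codas are permitted; onsets are limited to one consonant).

2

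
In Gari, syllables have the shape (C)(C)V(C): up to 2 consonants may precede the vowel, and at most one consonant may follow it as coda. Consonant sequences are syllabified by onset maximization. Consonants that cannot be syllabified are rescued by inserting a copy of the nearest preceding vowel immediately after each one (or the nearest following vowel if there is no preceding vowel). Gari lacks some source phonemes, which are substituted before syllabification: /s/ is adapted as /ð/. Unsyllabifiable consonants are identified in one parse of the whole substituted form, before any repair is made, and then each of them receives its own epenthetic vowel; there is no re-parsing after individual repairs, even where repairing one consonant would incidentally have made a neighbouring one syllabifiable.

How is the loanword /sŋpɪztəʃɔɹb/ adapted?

Substitution: /s/ → /ð/, giving /ðŋpɪztəʃɔɹb/.
The consonants /ð/, /b/ cannot be parsed into a legal (C)(C)V(C) syllable (at most one coda consonant is licensed; onsets may contain at most 2 consonants).
Epenthesis after each stranded consonant: /ð/ → /ðɪ/, /b/ → /bɔ/.

ðɪŋpɪztəʃɔɹbɔ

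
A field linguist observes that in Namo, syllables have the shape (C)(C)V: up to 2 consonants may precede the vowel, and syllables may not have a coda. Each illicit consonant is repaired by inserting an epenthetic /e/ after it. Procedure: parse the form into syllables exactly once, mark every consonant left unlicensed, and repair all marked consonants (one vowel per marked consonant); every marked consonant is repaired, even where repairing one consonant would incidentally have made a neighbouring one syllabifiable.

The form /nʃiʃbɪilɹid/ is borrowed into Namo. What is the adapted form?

nʃiʃbɪilɹide

The consonants /d/ cannot be parsed into a legal (C)(C)V syllable (no codas are permitted; onsets may contain at most 2 consonants).
Epenthesis after each stranded consonant: /d/ → /de/.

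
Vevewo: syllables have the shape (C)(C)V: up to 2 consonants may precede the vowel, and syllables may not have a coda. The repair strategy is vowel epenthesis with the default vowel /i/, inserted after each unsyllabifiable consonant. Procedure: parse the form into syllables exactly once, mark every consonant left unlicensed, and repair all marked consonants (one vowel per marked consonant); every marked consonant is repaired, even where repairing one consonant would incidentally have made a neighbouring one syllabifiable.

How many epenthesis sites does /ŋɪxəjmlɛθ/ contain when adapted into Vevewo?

The unsyllabifiable consonants are /j/, /θ/; each receives one epenthetic vowel.

2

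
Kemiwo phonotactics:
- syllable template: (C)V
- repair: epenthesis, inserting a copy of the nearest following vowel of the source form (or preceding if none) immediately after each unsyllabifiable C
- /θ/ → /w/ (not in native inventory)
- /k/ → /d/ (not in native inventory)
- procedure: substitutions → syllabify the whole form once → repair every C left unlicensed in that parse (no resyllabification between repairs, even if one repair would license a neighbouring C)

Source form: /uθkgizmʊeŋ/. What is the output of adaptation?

uwidigizʊmʊeŋe

Substitution: /θ/ → /w/, /k/ → /d/, giving /uwdgizmʊeŋ/.
Under (C)V, the unsyllabifiable consonants are /w/, /d/, /z/, /ŋ/ (no codas are permitted; onsets are limited to one consonant).
Epenthesis after each stranded consonant: /w/ → /wi/, /d/ → /di/, /z/ → /zʊ/, /ŋ/ → /ŋe/.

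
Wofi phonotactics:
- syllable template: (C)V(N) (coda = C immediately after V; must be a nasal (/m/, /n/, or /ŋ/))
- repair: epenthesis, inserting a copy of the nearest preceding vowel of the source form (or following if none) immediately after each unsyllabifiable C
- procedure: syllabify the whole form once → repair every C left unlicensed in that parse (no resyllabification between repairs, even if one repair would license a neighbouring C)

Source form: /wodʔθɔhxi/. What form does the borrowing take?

Under (C)V(N), the unsyllabifiable consonants are /d/, /ʔ/, /h/ (only a nasal (/m/, /n/, or /ŋ/) is licensed in coda position; onsets are limited to one consonant).
Epenthesis after each stranded consonant: /d/ → /do/, /ʔ/ → /ʔo/, /h/ → /hɔ/.

wodoʔoθɔhɔxi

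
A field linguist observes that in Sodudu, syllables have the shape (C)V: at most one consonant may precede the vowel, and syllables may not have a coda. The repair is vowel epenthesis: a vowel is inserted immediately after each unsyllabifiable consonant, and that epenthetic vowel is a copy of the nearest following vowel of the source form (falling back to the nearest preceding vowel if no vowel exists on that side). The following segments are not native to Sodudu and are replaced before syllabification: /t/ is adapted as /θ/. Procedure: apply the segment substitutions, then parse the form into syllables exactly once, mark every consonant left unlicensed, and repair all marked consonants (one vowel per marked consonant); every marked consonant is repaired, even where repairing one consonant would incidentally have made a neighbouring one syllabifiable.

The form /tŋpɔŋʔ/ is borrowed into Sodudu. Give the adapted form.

θɔŋɔpɔŋɔʔɔ

Substitution: /t/ → /θ/, giving /θŋpɔŋʔ/.
The consonants /θ/, /ŋ/, /ŋ/, /ʔ/ cannot be parsed into a legal (C)V syllable (no codas are permitted; onsets are limited to one consonant).
Each unlicensed consonant becomes the onset of a new syllable: /θ/ → /θɔ/, /ŋ/ → /ŋɔ/, /ŋ/ → /ŋɔ/, /ʔ/ → /ʔɔ/.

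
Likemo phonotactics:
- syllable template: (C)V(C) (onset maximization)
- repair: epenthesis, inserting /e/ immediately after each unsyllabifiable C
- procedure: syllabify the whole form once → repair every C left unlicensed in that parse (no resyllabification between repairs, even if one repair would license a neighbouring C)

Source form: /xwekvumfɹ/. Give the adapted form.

xewekvumfeɹe

Under (C)V(C), the unsyllabifiable consonants are /x/, /f/, /ɹ/ (at most one coda consonant is licensed; onsets are limited to one consonant).
Inserting the epenthetic vowel yields /x/ → /xe/, /f/ → /fe/, /ɹ/ → /ɹe/.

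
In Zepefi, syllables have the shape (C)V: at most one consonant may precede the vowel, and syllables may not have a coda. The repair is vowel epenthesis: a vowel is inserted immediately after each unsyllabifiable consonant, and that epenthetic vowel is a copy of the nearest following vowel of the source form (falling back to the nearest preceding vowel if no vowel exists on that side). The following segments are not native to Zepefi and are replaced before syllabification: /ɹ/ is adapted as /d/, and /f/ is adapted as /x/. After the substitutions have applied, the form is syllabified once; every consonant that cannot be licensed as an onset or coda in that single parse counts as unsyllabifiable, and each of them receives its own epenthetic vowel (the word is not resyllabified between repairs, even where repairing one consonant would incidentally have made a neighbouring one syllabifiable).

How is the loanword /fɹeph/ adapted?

xedepehe

Substitution: /f/ → /x/, /ɹ/ → /d/, giving /xdeph/.
Under (C)V, the unsyllabifiable consonants are /x/, /p/, /h/ (no codas are permitted; onsets are limited to one consonant).
Inserting the epenthetic vowel yields /x/ → /xe/, /p/ → /pe/, /h/ → /he/.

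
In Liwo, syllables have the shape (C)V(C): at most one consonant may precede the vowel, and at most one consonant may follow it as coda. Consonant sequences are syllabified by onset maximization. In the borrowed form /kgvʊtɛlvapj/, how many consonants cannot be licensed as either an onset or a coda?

Syllabifying with onset maximization leaves /k/, /g/, /j/ stranded (at most one coda consonant is licensed; onsets are limited to one consonant).

3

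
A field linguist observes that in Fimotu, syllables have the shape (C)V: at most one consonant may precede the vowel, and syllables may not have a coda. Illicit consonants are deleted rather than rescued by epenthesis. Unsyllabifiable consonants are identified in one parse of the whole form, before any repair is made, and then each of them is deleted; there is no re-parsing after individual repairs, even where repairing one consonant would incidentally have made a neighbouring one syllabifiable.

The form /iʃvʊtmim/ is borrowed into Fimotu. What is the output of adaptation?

ivʊmi

Under (C)V, the unsyllabifiable consonants are /ʃ/, /t/, /m/ (no codas are permitted; onsets are limited to one consonant).
Each unlicensed consonant is deleted: /ʃ/, /t/, /m/.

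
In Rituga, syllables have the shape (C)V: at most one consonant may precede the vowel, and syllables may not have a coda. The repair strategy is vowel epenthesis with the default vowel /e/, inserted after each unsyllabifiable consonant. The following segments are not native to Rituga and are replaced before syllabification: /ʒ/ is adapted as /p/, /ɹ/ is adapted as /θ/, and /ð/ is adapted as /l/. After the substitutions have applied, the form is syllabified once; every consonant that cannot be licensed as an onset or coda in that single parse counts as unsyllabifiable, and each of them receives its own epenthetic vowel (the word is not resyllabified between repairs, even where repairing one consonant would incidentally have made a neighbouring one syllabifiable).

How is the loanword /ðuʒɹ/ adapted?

Substitution: /ð/ → /l/, /ʒ/ → /p/, /ɹ/ → /θ/, giving /lupθ/.
Under (C)V, the unsyllabifiable consonants are /p/, /θ/ (no codas are permitted; onsets are limited to one consonant).
Epenthesis after each stranded consonant: /p/ → /pe/, /θ/ → /θe/.

lupeθe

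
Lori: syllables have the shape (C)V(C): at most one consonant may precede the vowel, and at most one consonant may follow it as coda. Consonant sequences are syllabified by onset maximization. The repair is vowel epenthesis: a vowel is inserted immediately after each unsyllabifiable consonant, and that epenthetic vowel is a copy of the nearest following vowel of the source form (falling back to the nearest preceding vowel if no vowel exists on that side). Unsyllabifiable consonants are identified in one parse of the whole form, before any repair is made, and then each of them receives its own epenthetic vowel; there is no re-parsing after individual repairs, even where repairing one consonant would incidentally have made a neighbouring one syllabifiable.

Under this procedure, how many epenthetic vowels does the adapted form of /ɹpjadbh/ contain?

4

The unsyllabifiable consonants are /ɹ/, /p/, /b/, /h/; each receives one epenthetic vowel.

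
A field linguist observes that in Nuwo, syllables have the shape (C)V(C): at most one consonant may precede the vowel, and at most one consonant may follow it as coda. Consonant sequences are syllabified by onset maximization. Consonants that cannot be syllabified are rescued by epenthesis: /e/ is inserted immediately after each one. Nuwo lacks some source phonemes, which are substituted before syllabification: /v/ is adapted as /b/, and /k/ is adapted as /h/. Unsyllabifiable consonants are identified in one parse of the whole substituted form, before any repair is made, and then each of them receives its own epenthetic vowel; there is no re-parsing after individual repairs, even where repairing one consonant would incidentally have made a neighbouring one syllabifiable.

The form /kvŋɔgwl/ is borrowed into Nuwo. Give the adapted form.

hebeŋɔgwele

Substitution: /k/ → /h/, /v/ → /b/, giving /hbŋɔgwl/.
The consonants /h/, /b/, /w/, /l/ cannot be parsed into a legal (C)V(C) syllable (at most one coda consonant is licensed; onsets are limited to one consonant).
Inserting the epenthetic vowel yields /h/ → /he/, /b/ → /be/, /w/ → /we/, /l/ → /le/.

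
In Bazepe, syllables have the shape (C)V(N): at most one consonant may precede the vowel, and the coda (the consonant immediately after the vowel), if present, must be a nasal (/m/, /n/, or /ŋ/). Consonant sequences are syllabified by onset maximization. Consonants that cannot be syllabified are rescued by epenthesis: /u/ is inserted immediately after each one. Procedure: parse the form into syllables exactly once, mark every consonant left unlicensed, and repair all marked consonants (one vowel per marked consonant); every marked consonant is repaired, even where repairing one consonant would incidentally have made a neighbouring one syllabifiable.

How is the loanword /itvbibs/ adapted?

Syllabifying with onset maximization leaves /t/, /v/, /b/, /s/ stranded (only a nasal (/m/, /n/, or /ŋ/) is licensed in coda position; onsets are limited to one consonant).
Inserting the epenthetic vowel yields /t/ → /tu/, /v/ → /vu/, /b/ → /bu/, /s/ → /su/.

ituvubibusu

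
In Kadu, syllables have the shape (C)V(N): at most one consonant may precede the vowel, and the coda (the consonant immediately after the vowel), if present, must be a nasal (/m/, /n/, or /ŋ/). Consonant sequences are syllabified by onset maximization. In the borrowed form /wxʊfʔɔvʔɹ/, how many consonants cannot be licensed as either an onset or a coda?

5

Under (C)V(N), the unsyllabifiable consonants are /w/, /f/, /v/, /ʔ/, /ɹ/ (only a nasal (/m/, /n/, or /ŋ/) is licensed in coda position; onsets are limited to one consonant).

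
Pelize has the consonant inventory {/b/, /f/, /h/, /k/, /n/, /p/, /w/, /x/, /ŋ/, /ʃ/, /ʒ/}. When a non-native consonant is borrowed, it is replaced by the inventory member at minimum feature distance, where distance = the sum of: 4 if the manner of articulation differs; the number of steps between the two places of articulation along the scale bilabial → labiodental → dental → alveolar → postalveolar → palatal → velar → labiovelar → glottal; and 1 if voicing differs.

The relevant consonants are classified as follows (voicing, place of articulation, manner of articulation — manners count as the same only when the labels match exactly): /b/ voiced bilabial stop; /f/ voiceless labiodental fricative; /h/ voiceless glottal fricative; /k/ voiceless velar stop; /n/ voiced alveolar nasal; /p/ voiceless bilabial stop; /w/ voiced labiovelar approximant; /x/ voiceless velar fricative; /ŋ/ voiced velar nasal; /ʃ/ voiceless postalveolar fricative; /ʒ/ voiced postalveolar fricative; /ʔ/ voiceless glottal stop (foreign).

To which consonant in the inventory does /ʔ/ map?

/k/ is closest: same manner (stop), place distance 2 (glottal→velar), same voicing; total 2. Next closest is /h/ at distance 4.

k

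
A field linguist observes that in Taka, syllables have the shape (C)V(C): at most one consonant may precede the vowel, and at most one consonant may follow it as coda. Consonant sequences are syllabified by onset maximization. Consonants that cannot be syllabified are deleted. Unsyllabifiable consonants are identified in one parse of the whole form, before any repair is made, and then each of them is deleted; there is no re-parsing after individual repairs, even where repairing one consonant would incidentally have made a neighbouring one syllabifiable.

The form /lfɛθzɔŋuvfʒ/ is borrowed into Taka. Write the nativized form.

fɛθzɔŋuv

Under (C)V(C), the unsyllabifiable consonants are /l/, /f/, /ʒ/ (at most one coda consonant is licensed; onsets are limited to one consonant).
Deletion applies to /l/, /f/, /ʒ/.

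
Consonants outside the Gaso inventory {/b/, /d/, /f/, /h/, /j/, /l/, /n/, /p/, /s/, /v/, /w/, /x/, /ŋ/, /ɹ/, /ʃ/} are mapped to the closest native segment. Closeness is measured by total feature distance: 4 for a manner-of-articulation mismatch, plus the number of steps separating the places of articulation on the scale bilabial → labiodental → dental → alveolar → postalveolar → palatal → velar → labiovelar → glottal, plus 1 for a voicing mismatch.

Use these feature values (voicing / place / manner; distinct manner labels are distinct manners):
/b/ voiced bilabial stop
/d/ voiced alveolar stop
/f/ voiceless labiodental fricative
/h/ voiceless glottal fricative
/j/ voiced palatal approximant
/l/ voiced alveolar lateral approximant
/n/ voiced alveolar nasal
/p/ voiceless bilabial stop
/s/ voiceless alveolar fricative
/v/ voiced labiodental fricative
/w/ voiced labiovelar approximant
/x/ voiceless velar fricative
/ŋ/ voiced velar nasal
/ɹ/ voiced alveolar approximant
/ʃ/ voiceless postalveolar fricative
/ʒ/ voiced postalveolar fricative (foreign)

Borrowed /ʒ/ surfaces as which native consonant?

/ʃ/ is closest: same manner (fricative), place distance 0 (postalveolar→postalveolar), voicing differs (+1); total 1. Next closest is /s/ at distance 2.

ʃ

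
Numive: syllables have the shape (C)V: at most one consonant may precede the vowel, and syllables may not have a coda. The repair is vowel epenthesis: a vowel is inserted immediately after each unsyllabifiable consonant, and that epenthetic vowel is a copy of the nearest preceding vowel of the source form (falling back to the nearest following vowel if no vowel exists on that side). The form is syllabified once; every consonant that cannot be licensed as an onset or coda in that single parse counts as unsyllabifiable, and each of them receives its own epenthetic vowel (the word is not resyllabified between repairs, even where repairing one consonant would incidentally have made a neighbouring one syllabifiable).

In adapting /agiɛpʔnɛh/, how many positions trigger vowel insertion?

The unsyllabifiable consonants are /p/, /ʔ/, /h/; each receives one epenthetic vowel.

3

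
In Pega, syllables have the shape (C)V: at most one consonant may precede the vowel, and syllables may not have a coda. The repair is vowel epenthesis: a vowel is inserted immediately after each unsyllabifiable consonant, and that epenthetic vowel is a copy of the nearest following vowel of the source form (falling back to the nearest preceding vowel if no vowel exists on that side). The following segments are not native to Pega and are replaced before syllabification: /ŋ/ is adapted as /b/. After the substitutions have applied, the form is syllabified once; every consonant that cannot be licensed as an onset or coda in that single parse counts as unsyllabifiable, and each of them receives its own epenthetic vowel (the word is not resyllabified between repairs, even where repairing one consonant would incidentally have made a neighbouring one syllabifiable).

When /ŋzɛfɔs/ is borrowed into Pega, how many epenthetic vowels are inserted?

After substitution the input is /bzɛfɔs/.
The unsyllabifiable consonants are /b/, /s/; each receives one epenthetic vowel.

2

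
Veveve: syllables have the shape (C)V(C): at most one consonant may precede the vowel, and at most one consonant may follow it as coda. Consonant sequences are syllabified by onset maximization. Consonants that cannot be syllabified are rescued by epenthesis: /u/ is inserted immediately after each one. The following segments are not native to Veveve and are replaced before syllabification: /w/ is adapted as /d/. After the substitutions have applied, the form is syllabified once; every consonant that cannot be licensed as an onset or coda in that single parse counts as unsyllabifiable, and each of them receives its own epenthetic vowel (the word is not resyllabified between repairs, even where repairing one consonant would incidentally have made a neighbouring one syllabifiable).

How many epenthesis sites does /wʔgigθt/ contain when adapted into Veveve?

4

After substitution the input is /dʔgigθt/.
The unsyllabifiable consonants are /d/, /ʔ/, /θ/, /t/; each receives one epenthetic vowel.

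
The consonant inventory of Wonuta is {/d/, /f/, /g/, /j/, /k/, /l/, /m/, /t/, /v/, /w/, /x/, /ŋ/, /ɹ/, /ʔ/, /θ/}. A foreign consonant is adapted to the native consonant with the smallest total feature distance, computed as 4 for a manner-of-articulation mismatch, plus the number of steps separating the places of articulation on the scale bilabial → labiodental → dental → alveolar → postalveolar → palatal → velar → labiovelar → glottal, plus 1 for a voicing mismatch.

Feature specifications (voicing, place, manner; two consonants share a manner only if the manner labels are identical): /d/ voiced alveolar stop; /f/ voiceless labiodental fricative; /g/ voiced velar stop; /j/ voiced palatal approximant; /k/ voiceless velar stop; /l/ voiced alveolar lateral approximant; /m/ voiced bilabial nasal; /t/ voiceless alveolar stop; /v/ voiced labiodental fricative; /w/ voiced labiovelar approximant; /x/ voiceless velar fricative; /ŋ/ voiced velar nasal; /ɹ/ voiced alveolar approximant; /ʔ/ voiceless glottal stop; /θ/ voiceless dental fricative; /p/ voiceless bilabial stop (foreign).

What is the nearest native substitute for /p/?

t

/t/ is closest: same manner (stop), place distance 3 (bilabial→alveolar), same voicing; total 3. Next closest is /d/ at distance 4.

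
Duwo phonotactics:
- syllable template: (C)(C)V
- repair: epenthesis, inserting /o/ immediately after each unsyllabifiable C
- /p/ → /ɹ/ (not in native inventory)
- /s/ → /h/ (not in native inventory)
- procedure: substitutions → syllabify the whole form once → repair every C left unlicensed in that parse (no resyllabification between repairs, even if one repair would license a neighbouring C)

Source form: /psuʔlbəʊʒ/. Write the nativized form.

ɹhuʔolbəʊʒo

Substitution: /p/ → /ɹ/, /s/ → /h/, giving /ɹhuʔlbəʊʒ/.
Syllabifying with onset maximization leaves /ʔ/, /ʒ/ stranded (no codas are permitted; onsets may contain at most 2 consonants).
Inserting the epenthetic vowel yields /ʔ/ → /ʔo/, /ʒ/ → /ʒo/.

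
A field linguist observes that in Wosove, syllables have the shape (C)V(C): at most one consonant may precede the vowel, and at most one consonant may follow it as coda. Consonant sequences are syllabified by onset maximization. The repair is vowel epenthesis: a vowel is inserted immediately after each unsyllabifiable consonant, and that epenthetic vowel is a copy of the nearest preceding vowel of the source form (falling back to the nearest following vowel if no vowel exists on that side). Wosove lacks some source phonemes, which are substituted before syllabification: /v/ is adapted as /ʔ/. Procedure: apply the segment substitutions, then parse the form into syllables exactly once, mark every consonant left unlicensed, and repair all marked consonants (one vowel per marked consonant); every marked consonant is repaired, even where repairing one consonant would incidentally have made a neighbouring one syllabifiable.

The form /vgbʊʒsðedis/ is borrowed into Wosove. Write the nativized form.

ʔʊgʊbʊʒsʊðedis

Substitution: /v/ → /ʔ/, giving /ʔgbʊʒsðedis/.
The consonants /ʔ/, /g/, /s/ cannot be parsed into a legal (C)V(C) syllable (at most one coda consonant is licensed; onsets are limited to one consonant).
Epenthesis after each stranded consonant: /ʔ/ → /ʔʊ/, /g/ → /gʊ/, /s/ → /sʊ/.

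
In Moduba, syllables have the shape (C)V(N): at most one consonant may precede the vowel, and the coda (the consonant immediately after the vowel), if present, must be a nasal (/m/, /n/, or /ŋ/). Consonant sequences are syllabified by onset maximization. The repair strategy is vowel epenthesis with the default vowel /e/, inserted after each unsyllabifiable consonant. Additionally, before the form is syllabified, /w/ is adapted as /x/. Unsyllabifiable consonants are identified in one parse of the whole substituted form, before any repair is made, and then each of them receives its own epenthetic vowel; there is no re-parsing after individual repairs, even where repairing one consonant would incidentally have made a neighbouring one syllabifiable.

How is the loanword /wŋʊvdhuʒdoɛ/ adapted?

Substitution: /w/ → /x/, giving /xŋʊvdhuʒdoɛ/.
The consonants /x/, /v/, /d/, /ʒ/ cannot be parsed into a legal (C)V(N) syllable (only a nasal (/m/, /n/, or /ŋ/) is licensed in coda position; onsets are limited to one consonant).
Inserting the epenthetic vowel yields /x/ → /xe/, /v/ → /ve/, /d/ → /de/, /ʒ/ → /ʒe/.

xeŋʊvedehuʒedoɛ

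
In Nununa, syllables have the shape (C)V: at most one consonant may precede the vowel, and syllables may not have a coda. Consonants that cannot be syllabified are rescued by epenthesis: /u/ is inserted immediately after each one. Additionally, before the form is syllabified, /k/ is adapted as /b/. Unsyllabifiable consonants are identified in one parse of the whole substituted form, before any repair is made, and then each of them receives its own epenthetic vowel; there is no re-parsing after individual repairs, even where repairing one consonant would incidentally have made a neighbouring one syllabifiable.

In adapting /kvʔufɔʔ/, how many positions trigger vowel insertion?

After substitution the input is /bvʔufɔʔ/.
The unsyllabifiable consonants are /b/, /v/, /ʔ/; each receives one epenthetic vowel.

3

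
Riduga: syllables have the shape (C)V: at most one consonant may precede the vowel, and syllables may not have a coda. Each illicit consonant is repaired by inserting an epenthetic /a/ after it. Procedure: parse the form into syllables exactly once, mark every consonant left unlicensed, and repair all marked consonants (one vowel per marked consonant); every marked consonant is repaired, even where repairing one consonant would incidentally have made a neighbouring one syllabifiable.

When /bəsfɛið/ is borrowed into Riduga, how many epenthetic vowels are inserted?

The unsyllabifiable consonants are /s/, /ð/; each receives one epenthetic vowel.

2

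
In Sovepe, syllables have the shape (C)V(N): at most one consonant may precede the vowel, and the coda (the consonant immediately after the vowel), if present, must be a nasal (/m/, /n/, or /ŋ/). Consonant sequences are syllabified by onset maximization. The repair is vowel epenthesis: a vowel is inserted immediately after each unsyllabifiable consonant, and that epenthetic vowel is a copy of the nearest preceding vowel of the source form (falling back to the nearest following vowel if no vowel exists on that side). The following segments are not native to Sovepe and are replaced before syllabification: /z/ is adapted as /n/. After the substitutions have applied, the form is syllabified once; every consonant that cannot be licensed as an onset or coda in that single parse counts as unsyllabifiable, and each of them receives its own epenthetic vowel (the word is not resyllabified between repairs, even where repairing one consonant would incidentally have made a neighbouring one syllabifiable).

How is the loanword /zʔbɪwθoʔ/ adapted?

nɪʔɪbɪwɪθoʔo

Substitution: /z/ → /n/, giving /nʔbɪwθoʔ/.
Syllabifying with onset maximization leaves /n/, /ʔ/, /w/, /ʔ/ stranded (only a nasal (/m/, /n/, or /ŋ/) is licensed in coda position; onsets are limited to one consonant).
Inserting the epenthetic vowel yields /n/ → /nɪ/, /ʔ/ → /ʔɪ/, /w/ → /wɪ/, /ʔ/ → /ʔo/.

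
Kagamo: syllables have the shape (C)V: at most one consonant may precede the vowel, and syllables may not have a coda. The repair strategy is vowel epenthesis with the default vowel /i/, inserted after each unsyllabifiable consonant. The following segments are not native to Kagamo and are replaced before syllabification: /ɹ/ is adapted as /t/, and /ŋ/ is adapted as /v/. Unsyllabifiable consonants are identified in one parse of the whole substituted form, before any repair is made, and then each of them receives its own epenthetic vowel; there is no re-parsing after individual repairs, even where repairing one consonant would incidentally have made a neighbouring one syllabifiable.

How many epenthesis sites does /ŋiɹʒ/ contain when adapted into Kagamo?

After substitution the input is /vitʒ/.
The unsyllabifiable consonants are /t/, /ʒ/; each receives one epenthetic vowel.

2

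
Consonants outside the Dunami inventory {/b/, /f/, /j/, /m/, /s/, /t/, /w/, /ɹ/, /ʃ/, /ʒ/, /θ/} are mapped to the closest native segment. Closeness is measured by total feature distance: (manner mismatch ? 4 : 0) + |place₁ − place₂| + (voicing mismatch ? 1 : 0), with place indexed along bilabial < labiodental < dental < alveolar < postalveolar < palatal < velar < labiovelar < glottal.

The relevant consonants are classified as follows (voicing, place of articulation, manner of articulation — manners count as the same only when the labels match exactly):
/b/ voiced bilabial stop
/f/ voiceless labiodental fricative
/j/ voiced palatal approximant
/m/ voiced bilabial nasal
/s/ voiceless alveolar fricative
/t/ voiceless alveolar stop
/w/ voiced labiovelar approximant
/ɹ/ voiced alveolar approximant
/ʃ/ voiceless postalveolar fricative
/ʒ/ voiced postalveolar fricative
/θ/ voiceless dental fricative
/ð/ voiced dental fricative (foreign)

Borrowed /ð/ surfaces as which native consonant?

/θ/ is closest: same manner (fricative), place distance 0 (dental→dental), voicing differs (+1); total 1. Next closest is /f/ at distance 2.

θ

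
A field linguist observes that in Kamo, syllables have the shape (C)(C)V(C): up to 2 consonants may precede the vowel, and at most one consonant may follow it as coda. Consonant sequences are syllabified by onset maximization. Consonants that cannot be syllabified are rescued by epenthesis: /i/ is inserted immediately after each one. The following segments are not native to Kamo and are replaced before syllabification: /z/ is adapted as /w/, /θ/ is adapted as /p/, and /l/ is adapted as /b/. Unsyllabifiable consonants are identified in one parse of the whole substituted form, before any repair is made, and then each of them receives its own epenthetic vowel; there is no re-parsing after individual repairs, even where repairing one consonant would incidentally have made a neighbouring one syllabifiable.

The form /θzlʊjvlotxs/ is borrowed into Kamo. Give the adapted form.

piwbʊjvbotxisi

Substitution: /θ/ → /p/, /z/ → /w/, /l/ → /b/, giving /pwbʊjvbotxs/.
Under (C)(C)V(C), the unsyllabifiable consonants are /p/, /x/, /s/ (at most one coda consonant is licensed; onsets may contain at most 2 consonants).
Each unlicensed consonant becomes the onset of a new syllable: /p/ → /pi/, /x/ → /xi/, /s/ → /si/.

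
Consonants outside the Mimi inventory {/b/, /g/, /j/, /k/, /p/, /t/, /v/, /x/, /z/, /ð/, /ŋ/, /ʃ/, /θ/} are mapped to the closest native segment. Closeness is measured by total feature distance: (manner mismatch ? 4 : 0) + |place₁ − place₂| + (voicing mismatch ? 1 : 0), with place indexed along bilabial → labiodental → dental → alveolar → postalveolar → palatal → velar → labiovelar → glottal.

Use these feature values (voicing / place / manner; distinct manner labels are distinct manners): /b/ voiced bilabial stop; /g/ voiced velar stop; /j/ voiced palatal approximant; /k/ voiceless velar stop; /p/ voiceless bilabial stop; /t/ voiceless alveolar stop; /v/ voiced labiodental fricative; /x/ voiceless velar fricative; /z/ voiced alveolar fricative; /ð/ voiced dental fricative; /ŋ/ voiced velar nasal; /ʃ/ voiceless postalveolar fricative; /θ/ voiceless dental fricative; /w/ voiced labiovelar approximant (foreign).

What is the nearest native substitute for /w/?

j

/j/ is closest: same manner (approximant), place distance 2 (labiovelar→palatal), same voicing; total 2. Next closest is /g/ at distance 5.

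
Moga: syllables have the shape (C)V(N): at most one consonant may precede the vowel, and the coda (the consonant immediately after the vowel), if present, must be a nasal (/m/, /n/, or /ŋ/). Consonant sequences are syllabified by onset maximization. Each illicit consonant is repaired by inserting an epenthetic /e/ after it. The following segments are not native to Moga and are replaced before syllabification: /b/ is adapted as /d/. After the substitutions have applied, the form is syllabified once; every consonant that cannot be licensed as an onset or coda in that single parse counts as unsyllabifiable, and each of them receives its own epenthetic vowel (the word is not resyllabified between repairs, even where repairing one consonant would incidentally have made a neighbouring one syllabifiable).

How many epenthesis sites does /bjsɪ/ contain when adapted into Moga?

2

After substitution the input is /djsɪ/.
The unsyllabifiable consonants are /d/, /j/; each receives one epenthetic vowel.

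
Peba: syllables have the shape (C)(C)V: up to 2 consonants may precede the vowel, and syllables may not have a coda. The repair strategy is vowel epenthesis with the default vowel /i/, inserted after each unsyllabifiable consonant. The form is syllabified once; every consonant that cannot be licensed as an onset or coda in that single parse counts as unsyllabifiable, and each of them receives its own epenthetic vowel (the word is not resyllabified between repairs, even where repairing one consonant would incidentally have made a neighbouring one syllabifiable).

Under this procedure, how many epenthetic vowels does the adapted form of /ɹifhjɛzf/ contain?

The unsyllabifiable consonants are /f/, /z/, /f/; each receives one epenthetic vowel.

3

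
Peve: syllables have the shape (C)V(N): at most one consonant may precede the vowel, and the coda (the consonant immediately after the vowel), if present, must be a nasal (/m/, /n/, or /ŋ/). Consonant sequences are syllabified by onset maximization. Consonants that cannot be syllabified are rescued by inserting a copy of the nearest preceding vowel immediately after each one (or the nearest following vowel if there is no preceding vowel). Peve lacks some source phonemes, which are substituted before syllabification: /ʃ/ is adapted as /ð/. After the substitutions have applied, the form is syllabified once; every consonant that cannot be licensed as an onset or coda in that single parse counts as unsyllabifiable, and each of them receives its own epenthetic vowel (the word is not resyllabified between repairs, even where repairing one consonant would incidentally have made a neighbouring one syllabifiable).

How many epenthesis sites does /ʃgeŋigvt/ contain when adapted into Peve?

After substitution the input is /ðgeŋigvt/.
The unsyllabifiable consonants are /ð/, /g/, /v/, /t/; each receives one epenthetic vowel.

4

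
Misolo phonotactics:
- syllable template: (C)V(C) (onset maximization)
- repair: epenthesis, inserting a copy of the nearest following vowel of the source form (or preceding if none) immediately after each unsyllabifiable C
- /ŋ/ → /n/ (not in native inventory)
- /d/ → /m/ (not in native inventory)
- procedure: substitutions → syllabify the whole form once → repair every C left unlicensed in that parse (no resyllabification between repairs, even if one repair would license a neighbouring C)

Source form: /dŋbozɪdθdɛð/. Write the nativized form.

monobozɪmθɛmɛð

Substitution: /d/ → /m/, /ŋ/ → /n/, giving /mnbozɪmθmɛð/.
Syllabifying with onset maximization leaves /m/, /n/, /θ/ stranded (at most one coda consonant is licensed; onsets are limited to one consonant).
Epenthesis after each stranded consonant: /m/ → /mo/, /n/ → /no/, /θ/ → /θɛ/.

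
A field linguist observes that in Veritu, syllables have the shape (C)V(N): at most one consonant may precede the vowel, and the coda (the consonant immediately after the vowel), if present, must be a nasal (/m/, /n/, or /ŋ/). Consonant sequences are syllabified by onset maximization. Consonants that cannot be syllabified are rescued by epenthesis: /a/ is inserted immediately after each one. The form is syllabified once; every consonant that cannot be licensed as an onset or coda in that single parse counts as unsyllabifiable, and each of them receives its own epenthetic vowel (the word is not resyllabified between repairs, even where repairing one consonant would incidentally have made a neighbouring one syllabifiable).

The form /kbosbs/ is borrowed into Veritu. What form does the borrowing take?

kabosabasa

The consonants /k/, /s/, /b/, /s/ cannot be parsed into a legal (C)V(N) syllable (only a nasal (/m/, /n/, or /ŋ/) is licensed in coda position; onsets are limited to one consonant).
Inserting the epenthetic vowel yields /k/ → /ka/, /s/ → /sa/, /b/ → /ba/, /s/ → /sa/.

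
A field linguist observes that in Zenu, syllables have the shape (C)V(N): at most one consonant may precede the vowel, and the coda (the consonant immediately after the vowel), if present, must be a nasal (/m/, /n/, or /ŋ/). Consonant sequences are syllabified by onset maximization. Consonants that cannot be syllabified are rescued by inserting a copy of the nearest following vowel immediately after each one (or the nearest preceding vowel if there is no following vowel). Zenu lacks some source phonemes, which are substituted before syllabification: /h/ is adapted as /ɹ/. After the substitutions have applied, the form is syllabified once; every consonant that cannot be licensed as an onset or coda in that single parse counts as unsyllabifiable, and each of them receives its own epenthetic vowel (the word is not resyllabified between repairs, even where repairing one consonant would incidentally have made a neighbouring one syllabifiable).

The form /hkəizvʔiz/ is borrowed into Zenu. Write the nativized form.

Substitution: /h/ → /ɹ/, giving /ɹkəizvʔiz/.
Syllabifying with onset maximization leaves /ɹ/, /z/, /v/, /z/ stranded (only a nasal (/m/, /n/, or /ŋ/) is licensed in coda position; onsets are limited to one consonant).
Each unlicensed consonant becomes the onset of a new syllable: /ɹ/ → /ɹə/, /z/ → /zi/, /v/ → /vi/, /z/ → /zi/.

ɹəkəiziviʔizi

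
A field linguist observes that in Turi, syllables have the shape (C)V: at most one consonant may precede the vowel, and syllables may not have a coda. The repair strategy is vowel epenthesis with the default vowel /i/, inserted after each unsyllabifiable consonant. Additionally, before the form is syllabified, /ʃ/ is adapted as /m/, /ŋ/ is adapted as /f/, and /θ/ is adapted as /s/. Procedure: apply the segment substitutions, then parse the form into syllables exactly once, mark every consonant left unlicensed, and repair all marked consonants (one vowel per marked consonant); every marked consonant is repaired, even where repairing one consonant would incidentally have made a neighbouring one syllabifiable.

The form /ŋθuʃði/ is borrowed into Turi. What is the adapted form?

Substitution: /ŋ/ → /f/, /θ/ → /s/, /ʃ/ → /m/, giving /fsumði/.
Syllabifying with onset maximization leaves /f/, /m/ stranded (no codas are permitted; onsets are limited to one consonant).
Inserting the epenthetic vowel yields /f/ → /fi/, /m/ → /mi/.

fisumiði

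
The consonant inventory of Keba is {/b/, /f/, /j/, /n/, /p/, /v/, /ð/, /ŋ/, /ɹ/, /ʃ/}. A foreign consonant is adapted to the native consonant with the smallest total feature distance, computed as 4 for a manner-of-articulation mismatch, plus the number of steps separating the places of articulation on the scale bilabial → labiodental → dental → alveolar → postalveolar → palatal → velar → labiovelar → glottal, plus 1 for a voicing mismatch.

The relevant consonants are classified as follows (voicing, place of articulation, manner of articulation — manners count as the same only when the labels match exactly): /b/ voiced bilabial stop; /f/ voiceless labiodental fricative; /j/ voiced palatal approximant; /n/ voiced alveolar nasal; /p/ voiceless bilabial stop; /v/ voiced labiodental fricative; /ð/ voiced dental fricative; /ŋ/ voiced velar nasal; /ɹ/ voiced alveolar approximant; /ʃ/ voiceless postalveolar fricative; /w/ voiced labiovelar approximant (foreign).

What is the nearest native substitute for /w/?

/j/ is closest: same manner (approximant), place distance 2 (labiovelar→palatal), same voicing; total 2. Next closest is /ɹ/ at distance 4.

j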